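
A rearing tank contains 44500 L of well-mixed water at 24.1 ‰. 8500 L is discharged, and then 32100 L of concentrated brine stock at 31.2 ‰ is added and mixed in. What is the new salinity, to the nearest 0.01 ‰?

27.45 ‰

Remaining after removal: 36,000 L at 24.1 ‰ (salt = 867,600)
After addition: salt = 867,600 + 32,100×31.2 = 1,869,120; volume = 68,100 L
S = 1,869,120 / 68,100 = 27.4467 ‰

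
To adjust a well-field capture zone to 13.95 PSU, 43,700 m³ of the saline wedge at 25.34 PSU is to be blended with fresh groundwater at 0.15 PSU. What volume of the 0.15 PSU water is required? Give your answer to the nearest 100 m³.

36100 m³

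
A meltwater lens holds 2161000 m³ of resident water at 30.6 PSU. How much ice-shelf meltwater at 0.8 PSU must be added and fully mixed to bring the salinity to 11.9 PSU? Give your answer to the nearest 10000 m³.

Salt balance: 2,161,000×30.6 + V×0.8 = (2,161,000+V)×11.9
66,126,600 + 0.8V = 25,715,900 + 11.9V
40,410,700 = 11.1V
V = 3,640,603.6 m³

3640000 m³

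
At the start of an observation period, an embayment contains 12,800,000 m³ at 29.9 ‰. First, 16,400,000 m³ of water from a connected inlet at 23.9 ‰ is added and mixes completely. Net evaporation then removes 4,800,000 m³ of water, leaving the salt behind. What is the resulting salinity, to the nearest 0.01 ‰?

31.75 ‰

After mixing: salt = 12,800,000×29.9 + 16,400,000×23.9 = 774,680,000; volume = 29,200,000 m³
After evaporation: salt unchanged = 774,680,000; volume = 29,200,000 − 4,800,000 = 24,400,000 m³
S = 774,680,000 / 24,400,000 = 31.7492 ‰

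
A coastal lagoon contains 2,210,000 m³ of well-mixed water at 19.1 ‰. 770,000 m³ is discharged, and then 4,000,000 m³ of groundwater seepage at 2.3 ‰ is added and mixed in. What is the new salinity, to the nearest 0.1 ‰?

6.7 ‰

Remaining after removal: 1,440,000 m³ at 19.1 ‰ (salt = 27,504,000)
After addition: salt = 27,504,000 + 4,000,000×2.3 = 36,704,000; volume = 5,440,000 m³
S = 36,704,000 / 5,440,000 = 6.7471 ‰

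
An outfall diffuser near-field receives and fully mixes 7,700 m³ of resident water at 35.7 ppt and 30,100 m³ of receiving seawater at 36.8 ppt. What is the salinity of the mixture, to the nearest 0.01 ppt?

Total salt / total volume:
salt = 7,700×35.7 + 30,100×36.8 = 274,890 + 1,107,680 = 1,382,570
volume = 7,700 + 30,100 = 37,800 m³
S = 1,382,570 / 37,800 = 36.5759 ppt

36.58 ppt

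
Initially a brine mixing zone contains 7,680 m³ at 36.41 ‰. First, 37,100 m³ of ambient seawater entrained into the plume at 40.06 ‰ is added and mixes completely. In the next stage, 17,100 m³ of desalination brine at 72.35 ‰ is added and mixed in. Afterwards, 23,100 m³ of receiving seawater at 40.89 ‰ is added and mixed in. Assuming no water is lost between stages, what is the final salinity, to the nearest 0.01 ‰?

Salt balance:
Initial salt = 7,680×36.41 = 279,628.8
After stage 1: salt = 279,628.8 + 37,100×40.06 = 1,765,854.8; volume = 44,780 m³; S = 39.434 ‰
After stage 2: salt = 1,765,854.8 + 17,100×72.35 = 3,003,039.8; volume = 61,880 m³; S = 48.53 ‰
After stage 3: salt = 3,003,039.8 + 23,100×40.89 = 3,947,598.8; volume = 84,980 m³
S = 3,947,598.8 / 84,980 = 46.4533 ‰

46.45 ‰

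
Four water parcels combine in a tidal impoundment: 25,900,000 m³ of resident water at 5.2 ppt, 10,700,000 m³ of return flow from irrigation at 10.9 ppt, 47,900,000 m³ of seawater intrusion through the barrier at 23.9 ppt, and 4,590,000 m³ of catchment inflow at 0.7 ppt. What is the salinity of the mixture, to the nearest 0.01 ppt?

15.71 ppt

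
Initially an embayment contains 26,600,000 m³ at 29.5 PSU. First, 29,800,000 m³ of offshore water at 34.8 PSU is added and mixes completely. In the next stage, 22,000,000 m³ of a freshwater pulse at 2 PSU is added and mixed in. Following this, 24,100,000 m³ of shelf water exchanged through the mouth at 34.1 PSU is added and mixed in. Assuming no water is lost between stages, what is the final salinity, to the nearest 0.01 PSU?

Salt balance:
Initial salt = 26,600,000×29.5 = 784,700,000
After stage 1: salt = 784,700,000 + 29,800,000×34.8 = 1,821,740,000; volume = 56,400,000 m³; S = 32.3 PSU
After stage 2: salt = 1,821,740,000 + 22,000,000×2 = 1,865,740,000; volume = 78,400,000 m³; S = 23.798 PSU
After stage 3: salt = 1,865,740,000 + 24,100,000×34.1 = 2,687,550,000; volume = 102,500,000 m³
S = 2,687,550,000 / 102,500,000 = 26.22 PSU

26.22 PSU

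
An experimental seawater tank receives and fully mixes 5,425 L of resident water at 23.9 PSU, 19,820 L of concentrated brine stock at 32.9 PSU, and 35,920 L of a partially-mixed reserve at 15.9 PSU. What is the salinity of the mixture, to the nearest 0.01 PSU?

22.12 PSU

Conserving salt mass:
salt = 5,425×23.9 + 19,820×32.9 + 35,920×15.9 = 129,657.5 + 652,078 + 571,128 = 1,352,863.5
volume = 5,425 + 19,820 + 35,920 = 61,165 L
S = 1,352,863.5 / 61,165 = 22.1183 PSU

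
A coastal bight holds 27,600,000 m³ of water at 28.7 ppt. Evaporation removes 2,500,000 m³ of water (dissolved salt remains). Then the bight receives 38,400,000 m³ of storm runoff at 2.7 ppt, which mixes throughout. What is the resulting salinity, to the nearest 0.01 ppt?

After evaporation: salt = 27,600,000×28.7 = 792,120,000; volume = 27,600,000 − 2,500,000 = 25,100,000 m³
After mixing: salt = 792,120,000 + 38,400,000×2.7 = 895,800,000; volume = 25,100,000 + 38,400,000 = 63,500,000 m³
S = 895,800,000 / 63,500,000 = 14.1071 ppt

14.11 ppt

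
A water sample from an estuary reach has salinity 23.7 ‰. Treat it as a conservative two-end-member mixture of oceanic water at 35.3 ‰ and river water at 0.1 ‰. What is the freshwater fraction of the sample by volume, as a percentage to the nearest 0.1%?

Let f be the freshwater fraction. Salt balance per unit volume:
f×0.1 + (1−f)×35.3 = 23.7
f = (35.3 − 23.7) / (35.3 − 0.1) = 11.6/35.2 = 0.3295

33.0%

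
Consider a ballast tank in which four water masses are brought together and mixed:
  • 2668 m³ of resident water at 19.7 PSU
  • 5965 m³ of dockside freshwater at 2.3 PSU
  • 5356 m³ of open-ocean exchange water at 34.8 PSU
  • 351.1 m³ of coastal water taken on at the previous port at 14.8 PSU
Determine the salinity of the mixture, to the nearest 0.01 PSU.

17.98 PSU

Salt balance:
salt = 2,668×19.7 + 5,965×2.3 + 5,356×34.8 + 351.1×14.8 = 52,559.6 + 13,719.5 + 186,388.8 + 5,196.28 = 257,864.18
volume = 2,668 + 5,965 + 5,356 + 351.1 = 14,340.1 m³
S = 257,864.18 / 14,340.1 = 17.982 PSU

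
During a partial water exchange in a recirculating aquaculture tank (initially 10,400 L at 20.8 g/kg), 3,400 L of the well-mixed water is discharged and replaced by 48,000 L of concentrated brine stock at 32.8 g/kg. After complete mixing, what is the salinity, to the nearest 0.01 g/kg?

31.27 g/kg

Remaining after removal: 7,000 L at 20.8 g/kg (salt = 145,600)
After addition: salt = 145,600 + 48,000×32.8 = 1,720,000; volume = 55,000 L
S = 1,720,000 / 55,000 = 31.2727 g/kg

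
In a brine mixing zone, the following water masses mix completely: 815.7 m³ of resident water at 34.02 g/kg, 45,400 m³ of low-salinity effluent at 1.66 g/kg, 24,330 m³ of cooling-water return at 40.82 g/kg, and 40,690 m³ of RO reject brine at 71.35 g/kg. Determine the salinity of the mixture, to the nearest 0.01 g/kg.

Total salt / total volume:
salt = 815.7×34.02 + 45,400×1.66 + 24,330×40.82 + 40,690×71.35 = 27,750.114 + 75,364 + 993,150.6 + 2,903,231.5 = 3,999,496.214
volume = 815.7 + 45,400 + 24,330 + 40,690 = 111,235.7 m³
S = 3,999,496.214 / 111,235.7 = 35.9551 g/kg

35.96 g/kg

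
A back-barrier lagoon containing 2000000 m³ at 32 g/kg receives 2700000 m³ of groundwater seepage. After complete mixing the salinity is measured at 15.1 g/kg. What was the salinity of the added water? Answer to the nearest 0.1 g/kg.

Salt balance: 2,000,000×32 + 2,700,000×S = 4,700,000×15.1
64,000,000 + 2,700,000·S = 70,970,000
S = (70,970,000 − 64,000,000) / 2,700,000 = 2.5815 g/kg

2.6 g/kg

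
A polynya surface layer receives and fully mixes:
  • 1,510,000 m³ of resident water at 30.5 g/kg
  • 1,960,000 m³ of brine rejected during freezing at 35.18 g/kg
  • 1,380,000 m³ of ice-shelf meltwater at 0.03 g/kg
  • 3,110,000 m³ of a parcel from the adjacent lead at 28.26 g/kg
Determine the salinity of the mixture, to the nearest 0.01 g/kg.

By conservation of dissolved salt,
salt = 1,510,000×30.5 + 1,960,000×35.18 + 1,380,000×0.03 + 3,110,000×28.26 = 46,055,000 + 68,952,800 + 41,400 + 87,888,600 = 202,937,800
volume = 1,510,000 + 1,960,000 + 1,380,000 + 3,110,000 = 7,960,000 m³
S = 202,937,800 / 7,960,000 = 25.4947 g/kg

25.49 g/kg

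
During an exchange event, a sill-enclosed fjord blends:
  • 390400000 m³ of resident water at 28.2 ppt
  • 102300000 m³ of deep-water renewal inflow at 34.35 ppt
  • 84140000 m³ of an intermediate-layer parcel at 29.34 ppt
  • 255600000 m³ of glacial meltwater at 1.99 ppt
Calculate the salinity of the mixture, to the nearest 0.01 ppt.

21.02 ppt

Weighted by volume,
salt = 390,400,000×28.2 + 102,300,000×34.35 + 84,140,000×29.34 + 255,600,000×1.99 = 11,009,280,000 + 3,514,005,000 + 2,468,667,600 + 508,644,000 = 17,500,596,600
volume = 390,400,000 + 102,300,000 + 84,140,000 + 255,600,000 = 832,440,000 m³
S = 17,500,596,600 / 832,440,000 = 21.0233 ppt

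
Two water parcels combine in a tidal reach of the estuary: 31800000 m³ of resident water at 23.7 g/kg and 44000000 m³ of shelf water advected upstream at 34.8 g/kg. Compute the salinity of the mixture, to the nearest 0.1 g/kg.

Mass of salt is conserved:
salt = 31,800,000×23.7 + 44,000,000×34.8 = 753,660,000 + 1,531,200,000 = 2,284,860,000
volume = 31,800,000 + 44,000,000 = 75,800,000 m³
S = 2,284,860,000 / 75,800,000 = 30.143 g/kg

30.1 g/kg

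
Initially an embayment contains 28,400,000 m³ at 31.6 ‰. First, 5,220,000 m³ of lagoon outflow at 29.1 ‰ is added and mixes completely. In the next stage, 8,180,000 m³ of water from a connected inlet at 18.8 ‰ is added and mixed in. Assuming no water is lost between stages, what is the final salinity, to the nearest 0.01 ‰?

Conserving salt mass:
Initial salt = 28,400,000×31.6 = 897,440,000
After stage 1: salt = 897,440,000 + 5,220,000×29.1 = 1,049,342,000; volume = 33,620,000 m³; S = 31.212 ‰
After stage 2: salt = 1,049,342,000 + 8,180,000×18.8 = 1,203,126,000; volume = 41,800,000 m³
S = 1,203,126,000 / 41,800,000 = 28.7829 ‰

28.78 ‰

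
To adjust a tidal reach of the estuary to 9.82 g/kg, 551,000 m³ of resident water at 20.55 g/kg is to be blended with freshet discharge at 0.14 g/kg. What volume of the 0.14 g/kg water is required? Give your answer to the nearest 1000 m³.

611000 m³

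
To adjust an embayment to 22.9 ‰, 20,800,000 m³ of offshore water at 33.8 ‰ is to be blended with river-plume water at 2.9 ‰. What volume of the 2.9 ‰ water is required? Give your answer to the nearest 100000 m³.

Salt balance: 20,800,000×33.8 + V×2.9 = (20,800,000+V)×22.9
703,040,000 + 2.9V = 476,320,000 + 22.9V
226,720,000 = 20V
V = 11,336,000 m³

11300000 m³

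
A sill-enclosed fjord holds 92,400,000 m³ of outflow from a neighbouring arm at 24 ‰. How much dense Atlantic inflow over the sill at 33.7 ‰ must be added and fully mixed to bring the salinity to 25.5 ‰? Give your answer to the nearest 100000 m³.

16900000 m³

Salt balance: 92,400,000×24 + V×33.7 = (92,400,000+V)×25.5
2,217,600,000 + 33.7V = 2,356,200,000 + 25.5V
138,600,000 = 8.2V
V = 16,902,439.02 m³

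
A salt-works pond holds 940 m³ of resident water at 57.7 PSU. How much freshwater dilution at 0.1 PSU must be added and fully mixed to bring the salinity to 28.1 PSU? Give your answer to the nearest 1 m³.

Salt balance: 940×57.7 + V×0.1 = (940+V)×28.1
54,238 + 0.1V = 26,414 + 28.1V
27,824 = 28V
V = 993.71 m³

994 m³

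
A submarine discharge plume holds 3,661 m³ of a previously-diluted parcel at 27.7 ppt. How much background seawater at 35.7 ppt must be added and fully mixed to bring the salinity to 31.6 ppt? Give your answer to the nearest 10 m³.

Salt balance: 3,661×27.7 + V×35.7 = (3,661+V)×31.6
101,409.7 + 35.7V = 115,687.6 + 31.6V
14,277.9 = 4.1V
V = 3,482.41 m³

3480 m³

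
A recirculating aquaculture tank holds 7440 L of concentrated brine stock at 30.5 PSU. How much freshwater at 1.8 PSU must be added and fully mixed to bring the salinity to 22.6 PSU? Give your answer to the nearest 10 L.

Salt balance: 7,440×30.5 + V×1.8 = (7,440+V)×22.6
226,920 + 1.8V = 168,144 + 22.6V
58,776 = 20.8V
V = 2,825.77 L

2830 L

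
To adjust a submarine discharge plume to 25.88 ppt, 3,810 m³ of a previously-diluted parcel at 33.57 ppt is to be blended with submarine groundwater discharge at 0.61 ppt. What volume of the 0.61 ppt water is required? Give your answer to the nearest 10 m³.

1160 m³

Salt balance: 3,810×33.57 + V×0.61 = (3,810+V)×25.88
127,901.7 + 0.61V = 98,602.8 + 25.88V
29,298.9 = 25.27V
V = 1,159.43 m³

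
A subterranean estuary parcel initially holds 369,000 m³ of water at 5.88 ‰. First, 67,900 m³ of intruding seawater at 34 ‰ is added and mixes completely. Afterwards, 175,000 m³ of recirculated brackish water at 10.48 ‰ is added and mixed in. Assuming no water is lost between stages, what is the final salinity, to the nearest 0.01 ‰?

By conservation of dissolved salt,
Initial salt = 369,000×5.88 = 2,169,720
After stage 1: salt = 2,169,720 + 67,900×34 = 4,478,320; volume = 436,900 m³; S = 10.25 ‰
After stage 2: salt = 4,478,320 + 175,000×10.48 = 6,312,320; volume = 611,900 m³
S = 6,312,320 / 611,900 = 10.3159 ‰

10.32 ‰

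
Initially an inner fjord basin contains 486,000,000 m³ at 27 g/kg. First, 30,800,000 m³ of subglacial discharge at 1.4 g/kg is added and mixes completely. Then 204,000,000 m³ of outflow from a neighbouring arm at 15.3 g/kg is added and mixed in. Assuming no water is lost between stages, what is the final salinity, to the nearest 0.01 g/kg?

Mass of salt is conserved:
Initial salt = 486,000,000×27 = 13,122,000,000
After stage 1: salt = 13,122,000,000 + 30,800,000×1.4 = 13,165,120,000; volume = 516,800,000 m³; S = 25.474 g/kg
After stage 2: salt = 13,165,120,000 + 204,000,000×15.3 = 16,286,320,000; volume = 720,800,000 m³
S = 16,286,320,000 / 720,800,000 = 22.5948 g/kg

22.59 g/kg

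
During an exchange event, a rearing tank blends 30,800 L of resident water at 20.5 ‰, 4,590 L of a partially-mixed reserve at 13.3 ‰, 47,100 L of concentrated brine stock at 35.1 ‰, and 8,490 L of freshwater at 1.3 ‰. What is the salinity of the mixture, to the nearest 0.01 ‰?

Total salt / total volume:
salt = 30,800×20.5 + 4,590×13.3 + 47,100×35.1 + 8,490×1.3 = 631,400 + 61,047 + 1,653,210 + 11,037 = 2,356,694
volume = 30,800 + 4,590 + 47,100 + 8,490 = 90,980 L
S = 2,356,694 / 90,980 = 25.9034 ‰

25.90 ‰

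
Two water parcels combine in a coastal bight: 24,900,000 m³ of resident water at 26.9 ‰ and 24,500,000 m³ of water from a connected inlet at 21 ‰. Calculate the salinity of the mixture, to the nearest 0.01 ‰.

23.97 ‰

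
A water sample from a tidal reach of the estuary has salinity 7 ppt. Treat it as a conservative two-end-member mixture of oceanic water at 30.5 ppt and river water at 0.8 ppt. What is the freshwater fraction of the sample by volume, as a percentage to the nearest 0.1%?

79.1%

Let f be the freshwater fraction. Salt balance per unit volume:
f×0.8 + (1−f)×30.5 = 7
f = (30.5 − 7) / (30.5 − 0.8) = 23.5/29.7 = 0.7912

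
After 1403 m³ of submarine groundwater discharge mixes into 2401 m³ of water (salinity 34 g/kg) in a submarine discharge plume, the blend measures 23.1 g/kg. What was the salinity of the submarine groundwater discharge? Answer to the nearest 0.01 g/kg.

4.45 g/kg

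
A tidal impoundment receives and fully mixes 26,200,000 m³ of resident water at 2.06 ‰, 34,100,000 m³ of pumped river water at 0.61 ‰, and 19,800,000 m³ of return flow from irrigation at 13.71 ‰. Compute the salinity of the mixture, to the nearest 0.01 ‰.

4.32 ‰

Salt balance:
salt = 26,200,000×2.06 + 34,100,000×0.61 + 19,800,000×13.71 = 53,972,000 + 20,801,000 + 271,458,000 = 346,231,000
volume = 26,200,000 + 34,100,000 + 19,800,000 = 80,100,000 m³
S = 346,231,000 / 80,100,000 = 4.3225 ‰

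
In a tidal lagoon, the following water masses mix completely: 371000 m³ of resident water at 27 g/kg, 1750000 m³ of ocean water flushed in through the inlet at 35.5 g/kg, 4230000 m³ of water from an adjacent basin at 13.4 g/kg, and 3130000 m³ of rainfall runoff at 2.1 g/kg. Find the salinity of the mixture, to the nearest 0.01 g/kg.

14.28 g/kg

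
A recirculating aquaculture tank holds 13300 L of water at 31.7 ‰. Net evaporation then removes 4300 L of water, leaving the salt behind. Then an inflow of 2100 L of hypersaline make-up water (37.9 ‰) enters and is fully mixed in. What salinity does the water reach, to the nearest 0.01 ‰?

After evaporation: salt = 13,300×31.7 = 421,610; volume = 13,300 − 4,300 = 9,000 L
After mixing: salt = 421,610 + 2,100×37.9 = 501,200; volume = 9,000 + 2,100 = 11,100 L
S = 501,200 / 11,100 = 45.1532 ‰

45.15 ‰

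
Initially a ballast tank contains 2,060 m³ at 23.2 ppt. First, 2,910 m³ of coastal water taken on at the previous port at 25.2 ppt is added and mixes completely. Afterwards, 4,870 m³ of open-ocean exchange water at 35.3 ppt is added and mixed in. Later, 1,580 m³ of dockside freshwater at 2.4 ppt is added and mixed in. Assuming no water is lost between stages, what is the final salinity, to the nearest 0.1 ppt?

26.0 ppt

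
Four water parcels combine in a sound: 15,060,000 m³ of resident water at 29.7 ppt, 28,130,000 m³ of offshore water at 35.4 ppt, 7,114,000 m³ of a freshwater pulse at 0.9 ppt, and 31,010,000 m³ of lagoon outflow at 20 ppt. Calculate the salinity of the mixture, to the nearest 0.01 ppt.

Salt balance:
salt = 15,060,000×29.7 + 28,130,000×35.4 + 7,114,000×0.9 + 31,010,000×20 = 447,282,000 + 995,802,000 + 6,402,600 + 620,200,000 = 2,069,686,600
volume = 15,060,000 + 28,130,000 + 7,114,000 + 31,010,000 = 81,314,000 m³
S = 2,069,686,600 / 81,314,000 = 25.453 ppt

25.45 ppt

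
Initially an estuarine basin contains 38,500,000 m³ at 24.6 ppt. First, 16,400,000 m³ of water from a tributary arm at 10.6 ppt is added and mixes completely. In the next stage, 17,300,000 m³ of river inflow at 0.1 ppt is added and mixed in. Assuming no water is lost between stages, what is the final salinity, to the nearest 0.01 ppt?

15.55 ppt

Conserving salt mass:
Initial salt = 38,500,000×24.6 = 947,100,000
After stage 1: salt = 947,100,000 + 16,400,000×10.6 = 1,120,940,000; volume = 54,900,000 m³; S = 20.418 ppt
After stage 2: salt = 1,120,940,000 + 17,300,000×0.1 = 1,122,670,000; volume = 72,200,000 m³
S = 1,122,670,000 / 72,200,000 = 15.5494 ppt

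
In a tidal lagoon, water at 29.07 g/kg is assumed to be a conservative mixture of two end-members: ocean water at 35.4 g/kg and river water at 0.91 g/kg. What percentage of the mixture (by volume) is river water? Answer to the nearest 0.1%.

18.4%

Let f be the freshwater fraction. Salt balance per unit volume:
f×0.91 + (1−f)×35.4 = 29.07
f = (35.4 − 29.07) / (35.4 − 0.91) = 6.33/34.49 = 0.1835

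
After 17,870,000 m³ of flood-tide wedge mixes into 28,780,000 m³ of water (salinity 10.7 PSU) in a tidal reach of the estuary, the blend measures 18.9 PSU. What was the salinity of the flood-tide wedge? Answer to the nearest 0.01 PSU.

Salt balance: 28,780,000×10.7 + 17,870,000×S = 46,650,000×18.9
307,946,000 + 17,870,000·S = 881,685,000
S = (881,685,000 − 307,946,000) / 17,870,000 = 32.1063 PSU

32.11 PSU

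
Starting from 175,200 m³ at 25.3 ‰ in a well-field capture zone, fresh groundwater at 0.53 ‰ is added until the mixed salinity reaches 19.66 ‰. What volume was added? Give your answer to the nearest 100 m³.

51700 m³

Salt balance: 175,200×25.3 + V×0.53 = (175,200+V)×19.66
4,432,560 + 0.53V = 3,444,432 + 19.66V
988,128 = 19.13V
V = 51,653.32 m³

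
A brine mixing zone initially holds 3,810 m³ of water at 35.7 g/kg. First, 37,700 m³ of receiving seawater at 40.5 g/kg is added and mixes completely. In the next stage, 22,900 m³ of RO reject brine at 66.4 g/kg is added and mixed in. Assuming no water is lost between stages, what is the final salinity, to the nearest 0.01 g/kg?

49.42 g/kg

Salt balance:
Initial salt = 3,810×35.7 = 136,017
After stage 1: salt = 136,017 + 37,700×40.5 = 1,662,867; volume = 41,510 m³; S = 40.059 g/kg
After stage 2: salt = 1,662,867 + 22,900×66.4 = 3,183,427; volume = 64,410 m³
S = 3,183,427 / 64,410 = 49.4244 g/kg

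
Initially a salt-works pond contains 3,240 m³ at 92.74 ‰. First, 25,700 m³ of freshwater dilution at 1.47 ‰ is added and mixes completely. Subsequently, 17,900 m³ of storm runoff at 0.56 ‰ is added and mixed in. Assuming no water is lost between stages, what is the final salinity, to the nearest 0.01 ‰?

7.44 ‰

By conservation of dissolved salt,
Initial salt = 3,240×92.74 = 300,477.6
After stage 1: salt = 300,477.6 + 25,700×1.47 = 338,256.6; volume = 28,940 m³; S = 11.688 ‰
After stage 2: salt = 338,256.6 + 17,900×0.56 = 348,280.6; volume = 46,840 m³
S = 348,280.6 / 46,840 = 7.4355 ‰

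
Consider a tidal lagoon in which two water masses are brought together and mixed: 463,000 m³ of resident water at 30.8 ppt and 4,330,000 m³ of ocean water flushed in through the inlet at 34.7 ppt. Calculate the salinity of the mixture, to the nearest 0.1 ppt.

34.3 ppt

By conservation of dissolved salt,
salt = 463,000×30.8 + 4,330,000×34.7 = 14,260,400 + 150,251,000 = 164,511,400
volume = 463,000 + 4,330,000 = 4,793,000 m³
S = 164,511,400 / 4,793,000 = 34.323 ppt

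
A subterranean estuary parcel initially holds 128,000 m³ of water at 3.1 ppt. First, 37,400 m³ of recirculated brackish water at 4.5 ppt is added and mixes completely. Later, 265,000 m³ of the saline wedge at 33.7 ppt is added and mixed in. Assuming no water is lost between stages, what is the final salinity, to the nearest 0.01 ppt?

Total salt / total volume:
Initial salt = 128,000×3.1 = 396,800
After stage 1: salt = 396,800 + 37,400×4.5 = 565,100; volume = 165,400 m³; S = 3.417 ppt
After stage 2: salt = 565,100 + 265,000×33.7 = 9,495,600; volume = 430,400 m³
S = 9,495,600 / 430,400 = 22.0623 ppt

22.06 ppt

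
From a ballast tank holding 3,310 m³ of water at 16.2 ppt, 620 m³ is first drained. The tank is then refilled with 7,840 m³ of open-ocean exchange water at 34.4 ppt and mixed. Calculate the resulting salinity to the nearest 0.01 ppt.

29.75 ppt

Remaining after removal: 2,690 m³ at 16.2 ppt (salt = 43,578)
After addition: salt = 43,578 + 7,840×34.4 = 313,274; volume = 10,530 m³
S = 313,274 / 10,530 = 29.7506 ppt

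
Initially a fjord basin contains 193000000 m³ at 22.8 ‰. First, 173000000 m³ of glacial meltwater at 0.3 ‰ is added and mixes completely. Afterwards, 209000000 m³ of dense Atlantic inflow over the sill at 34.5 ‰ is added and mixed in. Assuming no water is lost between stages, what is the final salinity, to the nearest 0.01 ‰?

20.28 ‰

Salt balance:
Initial salt = 193,000,000×22.8 = 4,400,400,000
After stage 1: salt = 4,400,400,000 + 173,000,000×0.3 = 4,452,300,000; volume = 366,000,000 m³; S = 12.165 ‰
After stage 2: salt = 4,452,300,000 + 209,000,000×34.5 = 11,662,800,000; volume = 575,000,000 m³
S = 11,662,800,000 / 575,000,000 = 20.2831 ‰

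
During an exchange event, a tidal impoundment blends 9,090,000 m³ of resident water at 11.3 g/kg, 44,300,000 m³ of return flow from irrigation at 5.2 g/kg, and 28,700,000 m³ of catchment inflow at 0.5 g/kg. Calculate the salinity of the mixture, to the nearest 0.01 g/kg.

4.23 g/kg

By conservation of dissolved salt,
salt = 9,090,000×11.3 + 44,300,000×5.2 + 28,700,000×0.5 = 102,717,000 + 230,360,000 + 14,350,000 = 347,427,000
volume = 9,090,000 + 44,300,000 + 28,700,000 = 82,090,000 m³
S = 347,427,000 / 82,090,000 = 4.2323 g/kg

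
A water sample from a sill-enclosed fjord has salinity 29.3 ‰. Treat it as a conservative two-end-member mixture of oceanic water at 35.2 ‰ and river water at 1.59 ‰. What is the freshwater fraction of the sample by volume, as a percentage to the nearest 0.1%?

Let f be the freshwater fraction. Salt balance per unit volume:
f×1.59 + (1−f)×35.2 = 29.3
f = (35.2 − 29.3) / (35.2 − 1.59) = 5.9/33.61 = 0.1755

17.6%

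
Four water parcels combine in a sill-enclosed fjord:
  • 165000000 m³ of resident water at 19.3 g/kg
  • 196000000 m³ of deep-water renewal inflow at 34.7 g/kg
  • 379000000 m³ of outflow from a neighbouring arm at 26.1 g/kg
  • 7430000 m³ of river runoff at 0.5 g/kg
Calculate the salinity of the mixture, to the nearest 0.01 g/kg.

26.60 g/kg

Salt balance:
salt = 165,000,000×19.3 + 196,000,000×34.7 + 379,000,000×26.1 + 7,430,000×0.5 = 3,184,500,000 + 6,801,200,000 + 9,891,900,000 + 3,715,000 = 19,881,315,000
volume = 165,000,000 + 196,000,000 + 379,000,000 + 7,430,000 = 747,430,000 m³
S = 19,881,315,000 / 747,430,000 = 26.5996 g/kg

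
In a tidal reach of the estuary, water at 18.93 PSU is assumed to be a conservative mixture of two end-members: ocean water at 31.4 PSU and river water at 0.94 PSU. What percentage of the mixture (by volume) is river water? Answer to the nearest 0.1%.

40.9%

Let f be the freshwater fraction. Salt balance per unit volume:
f×0.94 + (1−f)×31.4 = 18.93
f = (31.4 − 18.93) / (31.4 − 0.94) = 12.47/30.46 = 0.4094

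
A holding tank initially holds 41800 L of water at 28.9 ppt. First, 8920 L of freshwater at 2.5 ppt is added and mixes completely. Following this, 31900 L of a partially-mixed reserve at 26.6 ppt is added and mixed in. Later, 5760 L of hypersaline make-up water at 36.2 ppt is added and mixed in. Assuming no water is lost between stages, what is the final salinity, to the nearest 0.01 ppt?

Mass of salt is conserved:
Initial salt = 41,800×28.9 = 1,208,020
After stage 1: salt = 1,208,020 + 8,920×2.5 = 1,230,320; volume = 50,720 L; S = 24.257 ppt
After stage 2: salt = 1,230,320 + 31,900×26.6 = 2,078,860; volume = 82,620 L; S = 25.162 ppt
After stage 3: salt = 2,078,860 + 5,760×36.2 = 2,287,372; volume = 88,380 L
S = 2,287,372 / 88,380 = 25.8811 ppt

25.88 ppt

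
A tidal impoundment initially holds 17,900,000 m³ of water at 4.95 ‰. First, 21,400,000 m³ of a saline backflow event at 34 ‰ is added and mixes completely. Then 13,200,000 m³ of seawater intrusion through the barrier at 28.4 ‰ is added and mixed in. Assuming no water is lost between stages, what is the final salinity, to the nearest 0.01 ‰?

22.69 ‰

Total salt / total volume:
Initial salt = 17,900,000×4.95 = 88,605,000
After stage 1: salt = 88,605,000 + 21,400,000×34 = 816,205,000; volume = 39,300,000 m³; S = 20.769 ‰
After stage 2: salt = 816,205,000 + 13,200,000×28.4 = 1,191,085,000; volume = 52,500,000 m³
S = 1,191,085,000 / 52,500,000 = 22.6873 ‰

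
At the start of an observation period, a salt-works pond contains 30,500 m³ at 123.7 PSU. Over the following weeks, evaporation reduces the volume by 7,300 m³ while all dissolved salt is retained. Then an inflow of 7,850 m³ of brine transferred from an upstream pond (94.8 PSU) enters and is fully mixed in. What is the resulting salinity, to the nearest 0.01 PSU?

145.48 PSU

After evaporation: salt = 30,500×123.7 = 3,772,850; volume = 30,500 − 7,300 = 23,200 m³
After mixing: salt = 3,772,850 + 7,850×94.8 = 4,517,030; volume = 23,200 + 7,850 = 31,050 m³
S = 4,517,030 / 31,050 = 145.476 PSU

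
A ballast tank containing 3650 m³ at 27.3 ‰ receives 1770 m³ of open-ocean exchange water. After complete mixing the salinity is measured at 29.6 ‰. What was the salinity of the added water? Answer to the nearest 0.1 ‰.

Salt balance: 3,650×27.3 + 1,770×S = 5,420×29.6
99,645 + 1,770·S = 160,432
S = (160,432 − 99,645) / 1,770 = 34.3429 ‰

34.3 ‰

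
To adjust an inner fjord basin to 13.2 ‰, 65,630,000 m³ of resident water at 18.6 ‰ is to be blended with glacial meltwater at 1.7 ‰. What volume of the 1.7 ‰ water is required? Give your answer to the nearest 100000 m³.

30800000 m³

Salt balance: 65,630,000×18.6 + V×1.7 = (65,630,000+V)×13.2
1,220,718,000 + 1.7V = 866,316,000 + 13.2V
354,402,000 = 11.5V
V = 30,817,565.22 m³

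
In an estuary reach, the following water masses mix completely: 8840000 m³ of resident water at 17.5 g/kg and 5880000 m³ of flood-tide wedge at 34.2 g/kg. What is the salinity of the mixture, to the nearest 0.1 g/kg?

24.2 g/kg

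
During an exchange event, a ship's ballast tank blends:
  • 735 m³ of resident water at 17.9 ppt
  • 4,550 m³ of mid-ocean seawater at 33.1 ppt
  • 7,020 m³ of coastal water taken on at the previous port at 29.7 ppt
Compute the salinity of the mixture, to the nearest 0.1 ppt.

By conservation of dissolved salt,
salt = 735×17.9 + 4,550×33.1 + 7,020×29.7 = 13,156.5 + 150,605 + 208,494 = 372,255.5
volume = 735 + 4,550 + 7,020 = 12,305 m³
S = 372,255.5 / 12,305 = 30.252 ppt

30.3 ppt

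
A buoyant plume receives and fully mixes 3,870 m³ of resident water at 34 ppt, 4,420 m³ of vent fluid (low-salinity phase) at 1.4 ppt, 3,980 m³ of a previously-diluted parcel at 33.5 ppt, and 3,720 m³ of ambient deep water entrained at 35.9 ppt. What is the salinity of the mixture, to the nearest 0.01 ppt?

25.31 ppt

Total salt / total volume:
salt = 3,870×34 + 4,420×1.4 + 3,980×33.5 + 3,720×35.9 = 131,580 + 6,188 + 133,330 + 133,548 = 404,646
volume = 3,870 + 4,420 + 3,980 + 3,720 = 15,990 m³
S = 404,646 / 15,990 = 25.3062 ppt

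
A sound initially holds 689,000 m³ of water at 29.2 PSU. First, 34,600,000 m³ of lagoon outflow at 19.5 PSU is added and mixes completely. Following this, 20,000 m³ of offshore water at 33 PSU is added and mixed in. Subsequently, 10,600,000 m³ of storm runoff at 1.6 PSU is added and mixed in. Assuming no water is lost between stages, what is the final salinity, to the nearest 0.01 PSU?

15.52 PSU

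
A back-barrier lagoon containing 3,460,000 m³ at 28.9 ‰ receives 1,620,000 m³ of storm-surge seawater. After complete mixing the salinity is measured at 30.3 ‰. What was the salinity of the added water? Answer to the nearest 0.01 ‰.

33.29 ‰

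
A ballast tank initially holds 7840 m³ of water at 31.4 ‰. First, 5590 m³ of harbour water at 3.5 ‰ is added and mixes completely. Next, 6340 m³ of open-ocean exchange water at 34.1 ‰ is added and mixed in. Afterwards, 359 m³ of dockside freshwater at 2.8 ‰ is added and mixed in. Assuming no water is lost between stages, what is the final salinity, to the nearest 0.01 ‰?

By conservation of dissolved salt,
Initial salt = 7,840×31.4 = 246,176
After stage 1: salt = 246,176 + 5,590×3.5 = 265,741; volume = 13,430 m³; S = 19.787 ‰
After stage 2: salt = 265,741 + 6,340×34.1 = 481,935; volume = 19,770 m³; S = 24.377 ‰
After stage 3: salt = 481,935 + 359×2.8 = 482,940.2; volume = 20,129 m³
S = 482,940.2 / 20,129 = 23.9923 ‰

23.99 ‰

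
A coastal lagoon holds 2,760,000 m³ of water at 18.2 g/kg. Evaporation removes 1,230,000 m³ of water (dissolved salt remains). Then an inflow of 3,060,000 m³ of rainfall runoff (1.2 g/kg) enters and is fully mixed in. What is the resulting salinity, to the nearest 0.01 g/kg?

After evaporation: salt = 2,760,000×18.2 = 50,232,000; volume = 2,760,000 − 1,230,000 = 1,530,000 m³
After mixing: salt = 50,232,000 + 3,060,000×1.2 = 53,904,000; volume = 1,530,000 + 3,060,000 = 4,590,000 m³
S = 53,904,000 / 4,590,000 = 11.7438 g/kg

11.74 g/kg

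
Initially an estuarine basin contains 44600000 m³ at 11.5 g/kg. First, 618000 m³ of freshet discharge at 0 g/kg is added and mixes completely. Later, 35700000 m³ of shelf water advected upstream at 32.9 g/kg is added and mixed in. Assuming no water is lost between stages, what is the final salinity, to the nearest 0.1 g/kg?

Total salt / total volume:
Initial salt = 44,600,000×11.5 = 512,900,000
After stage 1: salt = 512,900,000 + 618,000×0 = 512,900,000; volume = 45,218,000 m³; S = 11.343 g/kg
After stage 2: salt = 512,900,000 + 35,700,000×32.9 = 1,687,430,000; volume = 80,918,000 m³
S = 1,687,430,000 / 80,918,000 = 20.8536 g/kg

20.9 g/kg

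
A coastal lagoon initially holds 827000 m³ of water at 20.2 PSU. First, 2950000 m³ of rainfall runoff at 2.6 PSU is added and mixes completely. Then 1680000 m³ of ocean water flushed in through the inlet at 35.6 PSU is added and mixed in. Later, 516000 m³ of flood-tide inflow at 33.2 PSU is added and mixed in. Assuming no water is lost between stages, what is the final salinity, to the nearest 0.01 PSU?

16.96 PSU

Conserving salt mass:
Initial salt = 827,000×20.2 = 16,705,400
After stage 1: salt = 16,705,400 + 2,950,000×2.6 = 24,375,400; volume = 3,777,000 m³; S = 6.454 PSU
After stage 2: salt = 24,375,400 + 1,680,000×35.6 = 84,183,400; volume = 5,457,000 m³; S = 15.427 PSU
After stage 3: salt = 84,183,400 + 516,000×33.2 = 101,314,600; volume = 5,973,000 m³
S = 101,314,600 / 5,973,000 = 16.9621 PSU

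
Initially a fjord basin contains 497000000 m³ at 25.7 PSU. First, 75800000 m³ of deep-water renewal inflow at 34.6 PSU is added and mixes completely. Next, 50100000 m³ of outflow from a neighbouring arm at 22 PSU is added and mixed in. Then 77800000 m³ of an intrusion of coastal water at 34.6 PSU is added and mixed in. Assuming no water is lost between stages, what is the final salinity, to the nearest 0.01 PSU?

27.39 PSU

Total salt / total volume:
Initial salt = 497,000,000×25.7 = 12,772,900,000
After stage 1: salt = 12,772,900,000 + 75,800,000×34.6 = 15,395,580,000; volume = 572,800,000 m³; S = 26.878 PSU
After stage 2: salt = 15,395,580,000 + 50,100,000×22 = 16,497,780,000; volume = 622,900,000 m³; S = 26.485 PSU
After stage 3: salt = 16,497,780,000 + 77,800,000×34.6 = 19,189,660,000; volume = 700,700,000 m³
S = 19,189,660,000 / 700,700,000 = 27.3864 PSU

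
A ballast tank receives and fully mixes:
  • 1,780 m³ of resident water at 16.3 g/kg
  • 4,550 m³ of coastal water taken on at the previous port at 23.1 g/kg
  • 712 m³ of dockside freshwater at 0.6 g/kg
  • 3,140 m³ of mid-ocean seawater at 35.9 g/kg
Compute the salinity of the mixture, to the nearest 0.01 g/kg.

By conservation of dissolved salt,
salt = 1,780×16.3 + 4,550×23.1 + 712×0.6 + 3,140×35.9 = 29,014 + 105,105 + 427.2 + 112,726 = 247,272.2
volume = 1,780 + 4,550 + 712 + 3,140 = 10,182 m³
S = 247,272.2 / 10,182 = 24.2852 g/kg

24.29 g/kg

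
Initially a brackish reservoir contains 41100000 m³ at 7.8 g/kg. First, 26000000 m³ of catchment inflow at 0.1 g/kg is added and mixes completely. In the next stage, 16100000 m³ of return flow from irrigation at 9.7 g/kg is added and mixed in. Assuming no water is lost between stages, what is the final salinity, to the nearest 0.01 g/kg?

Weighted by volume,
Initial salt = 41,100,000×7.8 = 320,580,000
After stage 1: salt = 320,580,000 + 26,000,000×0.1 = 323,180,000; volume = 67,100,000 m³; S = 4.816 g/kg
After stage 2: salt = 323,180,000 + 16,100,000×9.7 = 479,350,000; volume = 83,200,000 m³
S = 479,350,000 / 83,200,000 = 5.7614 g/kg

5.76 g/kg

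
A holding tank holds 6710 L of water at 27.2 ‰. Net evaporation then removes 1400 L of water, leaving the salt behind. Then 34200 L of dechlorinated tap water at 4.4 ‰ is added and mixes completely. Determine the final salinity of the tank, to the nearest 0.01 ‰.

After evaporation: salt = 6,710×27.2 = 182,512; volume = 6,710 − 1,400 = 5,310 L
After mixing: salt = 182,512 + 34,200×4.4 = 332,992; volume = 5,310 + 34,200 = 39,510 L
S = 332,992 / 39,510 = 8.428 ‰

8.43 ‰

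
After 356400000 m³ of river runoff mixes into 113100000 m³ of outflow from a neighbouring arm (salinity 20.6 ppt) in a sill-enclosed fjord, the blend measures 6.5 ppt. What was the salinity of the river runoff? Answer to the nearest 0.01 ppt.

Salt balance: 113,100,000×20.6 + 356,400,000×S = 469,500,000×6.5
2,329,860,000 + 356,400,000·S = 3,051,750,000
S = (3,051,750,000 − 2,329,860,000) / 356,400,000 = 2.0255 ppt

2.03 ppt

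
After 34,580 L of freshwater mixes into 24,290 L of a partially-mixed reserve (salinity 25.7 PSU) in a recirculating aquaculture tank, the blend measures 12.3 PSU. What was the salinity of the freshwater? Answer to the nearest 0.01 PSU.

Salt balance: 24,290×25.7 + 34,580×S = 58,870×12.3
624,253 + 34,580·S = 724,101
S = (724,101 − 624,253) / 34,580 = 2.8874 PSU

2.89 PSU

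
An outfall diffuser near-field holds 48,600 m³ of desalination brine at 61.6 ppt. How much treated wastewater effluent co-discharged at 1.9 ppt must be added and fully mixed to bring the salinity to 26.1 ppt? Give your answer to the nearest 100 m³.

71300 m³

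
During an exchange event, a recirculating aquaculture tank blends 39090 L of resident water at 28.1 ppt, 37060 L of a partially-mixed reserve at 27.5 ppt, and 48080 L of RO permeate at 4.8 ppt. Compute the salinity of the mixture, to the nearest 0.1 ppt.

18.9 ppt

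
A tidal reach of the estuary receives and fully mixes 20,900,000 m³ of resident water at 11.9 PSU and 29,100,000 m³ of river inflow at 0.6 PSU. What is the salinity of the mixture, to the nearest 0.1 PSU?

5.3 PSU

Total salt / total volume:
salt = 20,900,000×11.9 + 29,100,000×0.6 = 248,710,000 + 17,460,000 = 266,170,000
volume = 20,900,000 + 29,100,000 = 50,000,000 m³
S = 266,170,000 / 50,000,000 = 5.323 PSU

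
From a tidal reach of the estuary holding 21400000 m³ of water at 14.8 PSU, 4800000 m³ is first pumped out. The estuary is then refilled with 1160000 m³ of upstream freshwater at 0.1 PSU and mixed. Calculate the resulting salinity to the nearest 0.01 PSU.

13.84 PSU

Remaining after removal: 16,600,000 m³ at 14.8 PSU (salt = 245,680,000)
After addition: salt = 245,680,000 + 1,160,000×0.1 = 245,796,000; volume = 17,760,000 m³
S = 245,796,000 / 17,760,000 = 13.8399 PSU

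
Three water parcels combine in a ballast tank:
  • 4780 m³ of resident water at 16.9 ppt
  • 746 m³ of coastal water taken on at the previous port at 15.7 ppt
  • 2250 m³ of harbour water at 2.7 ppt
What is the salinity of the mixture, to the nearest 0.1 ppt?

By conservation of dissolved salt,
salt = 4,780×16.9 + 746×15.7 + 2,250×2.7 = 80,782 + 11,712.2 + 6,075 = 98,569.2
volume = 4,780 + 746 + 2,250 = 7,776 m³
S = 98,569.2 / 7,776 = 12.676 ppt

12.7 ppt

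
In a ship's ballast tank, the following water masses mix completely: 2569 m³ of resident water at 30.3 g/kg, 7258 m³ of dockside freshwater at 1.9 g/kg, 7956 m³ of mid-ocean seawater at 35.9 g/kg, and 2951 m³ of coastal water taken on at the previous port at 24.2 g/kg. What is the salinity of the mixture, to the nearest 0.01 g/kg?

21.64 g/kg

Total salt / total volume:
salt = 2,569×30.3 + 7,258×1.9 + 7,956×35.9 + 2,951×24.2 = 77,840.7 + 13,790.2 + 285,620.4 + 71,414.2 = 448,665.5
volume = 2,569 + 7,258 + 7,956 + 2,951 = 20,734 m³
S = 448,665.5 / 20,734 = 21.6391 g/kg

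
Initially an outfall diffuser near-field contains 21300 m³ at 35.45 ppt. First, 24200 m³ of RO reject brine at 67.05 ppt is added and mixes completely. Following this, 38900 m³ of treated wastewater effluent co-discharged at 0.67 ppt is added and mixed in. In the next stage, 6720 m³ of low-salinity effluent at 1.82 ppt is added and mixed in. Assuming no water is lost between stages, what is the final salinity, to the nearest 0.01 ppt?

26.51 ppt

Mass of salt is conserved:
Initial salt = 21,300×35.45 = 755,085
After stage 1: salt = 755,085 + 24,200×67.05 = 2,377,695; volume = 45,500 m³; S = 52.257 ppt
After stage 2: salt = 2,377,695 + 38,900×0.67 = 2,403,758; volume = 84,400 m³; S = 28.481 ppt
After stage 3: salt = 2,403,758 + 6,720×1.82 = 2,415,988.4; volume = 91,120 m³
S = 2,415,988.4 / 91,120 = 26.5144 ppt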